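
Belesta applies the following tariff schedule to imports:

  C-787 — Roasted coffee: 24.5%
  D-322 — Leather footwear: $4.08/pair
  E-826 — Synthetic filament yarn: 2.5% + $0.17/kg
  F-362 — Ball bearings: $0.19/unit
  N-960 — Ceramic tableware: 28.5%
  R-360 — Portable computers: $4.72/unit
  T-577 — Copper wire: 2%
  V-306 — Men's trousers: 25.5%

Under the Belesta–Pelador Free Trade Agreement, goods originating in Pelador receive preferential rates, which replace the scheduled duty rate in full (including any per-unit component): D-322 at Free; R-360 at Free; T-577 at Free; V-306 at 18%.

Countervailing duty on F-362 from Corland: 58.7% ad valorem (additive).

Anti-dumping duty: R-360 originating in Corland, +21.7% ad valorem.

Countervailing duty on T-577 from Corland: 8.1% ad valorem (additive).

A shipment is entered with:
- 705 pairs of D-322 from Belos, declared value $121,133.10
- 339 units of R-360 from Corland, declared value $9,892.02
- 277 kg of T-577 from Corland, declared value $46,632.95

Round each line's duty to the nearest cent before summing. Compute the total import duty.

$11,332.98

Line 1 (D-322, Belos, 705 pairs, $121,133.10):
Base rate for D-322 is $4.08/pair.
D-322 has an FTA preferential rate, but origin Belos is not Pelador; base rate stands.
Duty = 705 × $4.08 = $2,876.40.
Line 2 (R-360, Corland, 339 units, $9,892.02):
Base rate for R-360 is $4.72/unit.
R-360 has an FTA preferential rate, but origin Corland is not Pelador; base rate stands.
Additional duty on R-360 from Corland: +21.7% ad valorem. Applied ad valorem rate = 21.7%.
Duty = $9,892.02 × 21.7% + 339 × $4.72 = $3,746.65.
Line 3 (T-577, Corland, 277 kg, $46,632.95):
Base rate for T-577 is 2%.
T-577 has an FTA preferential rate, but origin Corland is not Pelador; base rate stands.
Additional duty on T-577 from Corland: +8.1%. Applied ad valorem rate: 2% + 8.1% = 10.1%.
Duty = $46,632.95 × 10.1% = $4,709.93.
Total = $2,876.40 + $3,746.65 + $4,709.93 = $11,332.98.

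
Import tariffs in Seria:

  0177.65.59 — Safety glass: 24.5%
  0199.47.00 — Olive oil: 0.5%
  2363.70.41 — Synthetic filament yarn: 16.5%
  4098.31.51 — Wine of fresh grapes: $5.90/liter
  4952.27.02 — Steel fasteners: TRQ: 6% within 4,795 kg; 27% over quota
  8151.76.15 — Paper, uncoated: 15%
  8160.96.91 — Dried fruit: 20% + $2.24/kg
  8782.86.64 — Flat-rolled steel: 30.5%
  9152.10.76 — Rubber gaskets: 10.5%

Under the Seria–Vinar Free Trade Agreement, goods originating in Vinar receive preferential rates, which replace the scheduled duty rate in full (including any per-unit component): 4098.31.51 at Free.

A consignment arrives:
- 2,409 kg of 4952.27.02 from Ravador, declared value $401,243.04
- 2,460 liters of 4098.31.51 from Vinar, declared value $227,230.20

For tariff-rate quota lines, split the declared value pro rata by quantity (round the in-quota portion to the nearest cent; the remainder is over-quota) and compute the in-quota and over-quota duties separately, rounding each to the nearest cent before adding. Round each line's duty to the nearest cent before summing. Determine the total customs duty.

Line 1 (4952.27.02, Ravador, 2,409 kg, $401,243.04):
Code 4952.27.02 is under a tariff-rate quota (threshold 4,795 kg). Quantity 2,409 kg is within the quota, so the in-quota rate 6% applies to the full value.
Duty = $401,243.04 × 6% = $24,074.58.
Line 2 (4098.31.51, Vinar, 2,460 liters, $227,230.20):
Base rate for 4098.31.51 is $5.90/liter.
Origin Vinar qualifies under the Seria–Vinar agreement and 4098.31.51 is covered: preferential rate Free applies instead.
Duty = $227,230.20 × 0% = $0.00.
Total = $24,074.58 + $0.00 = $24,074.58.

$24,074.58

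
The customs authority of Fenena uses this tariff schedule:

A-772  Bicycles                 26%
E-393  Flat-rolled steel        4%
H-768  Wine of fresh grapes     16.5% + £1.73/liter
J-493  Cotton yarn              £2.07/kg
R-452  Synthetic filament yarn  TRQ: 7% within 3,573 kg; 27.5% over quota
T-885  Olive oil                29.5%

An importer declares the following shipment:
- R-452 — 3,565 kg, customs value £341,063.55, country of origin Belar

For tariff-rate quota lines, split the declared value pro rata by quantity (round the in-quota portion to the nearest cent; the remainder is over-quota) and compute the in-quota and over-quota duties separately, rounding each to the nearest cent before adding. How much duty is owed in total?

£23,874.45

Line 1 (R-452, Belar, 3,565 kg, £341,063.55):
Code R-452 is under a tariff-rate quota (threshold 3,573 kg). Quantity 3,565 kg is within the quota, so the in-quota rate 7% applies to the full value.
Duty = £341,063.55 × 7% = £23,874.45.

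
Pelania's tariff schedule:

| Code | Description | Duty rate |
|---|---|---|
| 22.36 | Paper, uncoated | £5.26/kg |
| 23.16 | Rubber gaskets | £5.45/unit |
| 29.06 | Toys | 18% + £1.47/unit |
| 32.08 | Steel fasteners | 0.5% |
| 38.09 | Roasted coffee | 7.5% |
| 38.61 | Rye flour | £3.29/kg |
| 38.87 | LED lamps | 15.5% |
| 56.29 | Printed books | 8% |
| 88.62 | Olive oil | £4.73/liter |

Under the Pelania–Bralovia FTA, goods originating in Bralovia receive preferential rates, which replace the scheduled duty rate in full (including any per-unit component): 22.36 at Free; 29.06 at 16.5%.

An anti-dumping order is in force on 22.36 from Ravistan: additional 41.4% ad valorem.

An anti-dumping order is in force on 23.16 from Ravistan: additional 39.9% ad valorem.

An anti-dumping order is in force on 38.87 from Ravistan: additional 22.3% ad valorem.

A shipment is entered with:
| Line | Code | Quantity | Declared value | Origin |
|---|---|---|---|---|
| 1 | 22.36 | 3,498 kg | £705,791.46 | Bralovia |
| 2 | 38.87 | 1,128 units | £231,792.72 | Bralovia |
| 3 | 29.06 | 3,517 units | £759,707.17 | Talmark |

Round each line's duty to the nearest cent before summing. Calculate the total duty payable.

Line 1 (22.36, Bralovia, 3,498 kg, £705,791.46):
Base rate for 22.36 is £5.26/kg.
Origin Bralovia qualifies under the Pelania–Bralovia agreement and 22.36 is covered: preferential rate Free applies instead.
The additional-duty order on 22.36 targets Ravistan, not Bralovia; it does not apply.
Duty = £705,791.46 × 0% = £0.00.
Line 2 (38.87, Bralovia, 1,128 units, £231,792.72):
Base rate for 38.87 is 15.5%.
Origin Bralovia is the FTA partner but 38.87 is not on the preference list; base rate stands.
The additional-duty order on 38.87 targets Ravistan, not Bralovia; it does not apply.
Duty = £231,792.72 × 15.5% = £35,927.87.
Line 3 (29.06, Talmark, 3,517 units, £759,707.17):
Base rate for 29.06 is 18% + £1.47/unit.
29.06 has an FTA preferential rate, but origin Talmark is not Bralovia; base rate stands.
Duty = £759,707.17 × 18% + 3,517 × £1.47 = £141,917.28.
Total = £0.00 + £35,927.87 + £141,917.28 = £177,845.15.

£177,845.15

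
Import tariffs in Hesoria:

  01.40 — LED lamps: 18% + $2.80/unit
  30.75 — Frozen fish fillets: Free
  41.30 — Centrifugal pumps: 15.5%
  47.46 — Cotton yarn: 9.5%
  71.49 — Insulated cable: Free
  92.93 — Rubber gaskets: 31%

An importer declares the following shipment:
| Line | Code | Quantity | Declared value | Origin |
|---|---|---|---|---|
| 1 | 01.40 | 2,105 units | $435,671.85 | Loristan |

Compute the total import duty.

Line 1 (01.40, Loristan, 2,105 units, $435,671.85):
Base rate for 01.40 is 18% + $2.80/unit.
Duty = $435,671.85 × 18% + 2,105 × $2.80 = $84,314.93.

$84,314.93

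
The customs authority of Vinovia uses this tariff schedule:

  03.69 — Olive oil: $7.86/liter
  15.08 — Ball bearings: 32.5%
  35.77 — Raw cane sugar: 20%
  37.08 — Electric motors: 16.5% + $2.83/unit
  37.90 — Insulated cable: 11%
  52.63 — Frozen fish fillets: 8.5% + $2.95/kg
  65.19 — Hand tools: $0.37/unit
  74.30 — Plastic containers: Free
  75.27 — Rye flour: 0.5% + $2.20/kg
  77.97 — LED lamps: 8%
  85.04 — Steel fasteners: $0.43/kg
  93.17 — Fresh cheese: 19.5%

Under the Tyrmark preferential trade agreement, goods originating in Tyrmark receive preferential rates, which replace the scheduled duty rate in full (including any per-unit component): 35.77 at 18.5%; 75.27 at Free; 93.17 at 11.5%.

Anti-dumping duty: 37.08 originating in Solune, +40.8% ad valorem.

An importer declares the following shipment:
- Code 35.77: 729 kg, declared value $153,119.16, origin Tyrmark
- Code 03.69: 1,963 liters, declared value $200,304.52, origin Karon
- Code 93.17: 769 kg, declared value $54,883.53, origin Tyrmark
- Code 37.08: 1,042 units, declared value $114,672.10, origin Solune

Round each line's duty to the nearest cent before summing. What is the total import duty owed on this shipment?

$118,723.80

Line 1 (35.77, Tyrmark, 729 kg, $153,119.16):
Base rate for 35.77 is 20%.
Origin Tyrmark qualifies under the Vinovia–Tyrmark agreement and 35.77 is covered: preferential rate 18.5% applies instead.
Duty = $153,119.16 × 18.5% = $28,327.04.
Line 2 (03.69, Karon, 1,963 liters, $200,304.52):
Base rate for 03.69 is $7.86/liter.
Duty = 1,963 × $7.86 = $15,429.18.
Line 3 (93.17, Tyrmark, 769 kg, $54,883.53):
Base rate for 93.17 is 19.5%.
Origin Tyrmark qualifies under the Vinovia–Tyrmark agreement and 93.17 is covered: preferential rate 11.5% applies instead.
Duty = $54,883.53 × 11.5% = $6,311.61.
Line 4 (37.08, Solune, 1,042 units, $114,672.10):
Base rate for 37.08 is 16.5% + $2.83/unit.
Additional duty on 37.08 from Solune: +40.8%. Applied ad valorem rate: 16.5% + 40.8% = 57.3%.
Duty = $114,672.10 × 57.3% + 1,042 × $2.83 = $68,655.97.
Total = $28,327.04 + $15,429.18 + $6,311.61 + $68,655.97 = $118,723.80.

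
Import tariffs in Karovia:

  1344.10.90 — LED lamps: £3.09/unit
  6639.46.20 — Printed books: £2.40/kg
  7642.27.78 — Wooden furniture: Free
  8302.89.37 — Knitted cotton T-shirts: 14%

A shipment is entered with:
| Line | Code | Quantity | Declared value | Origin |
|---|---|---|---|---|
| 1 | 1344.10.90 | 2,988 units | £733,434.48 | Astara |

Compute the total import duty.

Line 1 (1344.10.90, Astara, 2,988 units, £733,434.48):
Base rate for 1344.10.90 is £3.09/unit.
Duty = 2,988 × £3.09 = £9,232.92.

£9,232.92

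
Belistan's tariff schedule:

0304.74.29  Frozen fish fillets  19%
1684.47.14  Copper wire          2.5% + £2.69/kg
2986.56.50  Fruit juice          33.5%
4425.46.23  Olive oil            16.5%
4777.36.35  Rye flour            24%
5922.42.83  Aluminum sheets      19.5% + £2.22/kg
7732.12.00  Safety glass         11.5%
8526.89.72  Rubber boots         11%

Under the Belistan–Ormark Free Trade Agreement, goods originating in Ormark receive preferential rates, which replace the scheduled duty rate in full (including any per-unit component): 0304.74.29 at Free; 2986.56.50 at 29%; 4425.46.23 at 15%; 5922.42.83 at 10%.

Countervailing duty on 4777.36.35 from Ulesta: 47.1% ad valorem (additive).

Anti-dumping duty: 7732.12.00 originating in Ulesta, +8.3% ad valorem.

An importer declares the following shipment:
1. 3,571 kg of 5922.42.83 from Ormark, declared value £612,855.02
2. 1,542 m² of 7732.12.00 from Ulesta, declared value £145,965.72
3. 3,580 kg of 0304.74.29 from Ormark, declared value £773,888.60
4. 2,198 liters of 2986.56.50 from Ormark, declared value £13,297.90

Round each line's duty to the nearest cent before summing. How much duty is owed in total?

£94,043.10

Line 1 (5922.42.83, Ormark, 3,571 kg, £612,855.02):
Base rate for 5922.42.83 is 19.5% + £2.22/kg.
Origin Ormark qualifies under the Belistan–Ormark agreement and 5922.42.83 is covered: preferential rate 10% applies instead.
Duty = £612,855.02 × 10% = £61,285.50.
Line 2 (7732.12.00, Ulesta, 1,542 m², £145,965.72):
Base rate for 7732.12.00 is 11.5%.
Additional duty on 7732.12.00 from Ulesta: +8.3%. Applied ad valorem rate: 11.5% + 8.3% = 19.8%.
Duty = £145,965.72 × 19.8% = £28,901.21.
Line 3 (0304.74.29, Ormark, 3,580 kg, £773,888.60):
Base rate for 0304.74.29 is 19%.
Origin Ormark qualifies under the Belistan–Ormark agreement and 0304.74.29 is covered: preferential rate Free applies instead.
Duty = £773,888.60 × 0% = £0.00.
Line 4 (2986.56.50, Ormark, 2,198 liters, £13,297.90):
Base rate for 2986.56.50 is 33.5%.
Origin Ormark qualifies under the Belistan–Ormark agreement and 2986.56.50 is covered: preferential rate 29% applies instead.
Duty = £13,297.90 × 29% = £3,856.39.
Total = £61,285.50 + £28,901.21 + £0.00 + £3,856.39 = £94,043.10.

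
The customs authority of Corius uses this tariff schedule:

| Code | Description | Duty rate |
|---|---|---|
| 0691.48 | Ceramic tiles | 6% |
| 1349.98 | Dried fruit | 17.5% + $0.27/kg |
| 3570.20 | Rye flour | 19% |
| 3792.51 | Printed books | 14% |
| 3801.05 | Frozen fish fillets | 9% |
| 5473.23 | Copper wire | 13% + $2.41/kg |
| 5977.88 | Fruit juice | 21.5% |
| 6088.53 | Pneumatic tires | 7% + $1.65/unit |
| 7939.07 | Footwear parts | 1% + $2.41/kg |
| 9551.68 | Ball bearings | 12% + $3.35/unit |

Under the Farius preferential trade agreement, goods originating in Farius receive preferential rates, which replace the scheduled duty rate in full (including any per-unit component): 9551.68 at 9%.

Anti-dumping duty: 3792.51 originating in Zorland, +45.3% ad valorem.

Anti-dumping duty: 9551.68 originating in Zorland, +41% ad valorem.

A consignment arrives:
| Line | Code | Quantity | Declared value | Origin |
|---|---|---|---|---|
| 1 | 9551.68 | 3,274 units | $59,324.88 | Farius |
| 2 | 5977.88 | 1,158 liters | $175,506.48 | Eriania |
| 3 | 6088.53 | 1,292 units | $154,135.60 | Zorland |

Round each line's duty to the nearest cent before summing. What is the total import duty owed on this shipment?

$55,994.42

Line 1 (9551.68, Farius, 3,274 units, $59,324.88):
Base rate for 9551.68 is 12% + $3.35/unit.
Origin Farius qualifies under the Corius–Farius agreement and 9551.68 is covered: preferential rate 9% applies instead.
The additional-duty order on 9551.68 targets Zorland, not Farius; it does not apply.
Duty = $59,324.88 × 9% = $5,339.24.
Line 2 (5977.88, Eriania, 1,158 liters, $175,506.48):
Base rate for 5977.88 is 21.5%.
Duty = $175,506.48 × 21.5% = $37,733.89.
Line 3 (6088.53, Zorland, 1,292 units, $154,135.60):
Base rate for 6088.53 is 7% + $1.65/unit.
Duty = $154,135.60 × 7% + 1,292 × $1.65 = $12,921.29.
Total = $5,339.24 + $37,733.89 + $12,921.29 = $55,994.42.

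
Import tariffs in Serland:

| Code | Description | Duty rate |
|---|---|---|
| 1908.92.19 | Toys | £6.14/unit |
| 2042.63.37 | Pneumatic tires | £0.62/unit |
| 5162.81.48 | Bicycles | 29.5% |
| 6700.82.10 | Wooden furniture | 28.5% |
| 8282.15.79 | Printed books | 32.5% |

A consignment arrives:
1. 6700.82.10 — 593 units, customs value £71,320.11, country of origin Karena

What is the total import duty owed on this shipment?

Line 1 (6700.82.10, Karena, 593 units, £71,320.11):
Base rate for 6700.82.10 is 28.5%.
Duty = £71,320.11 × 28.5% = £20,326.23.

£20,326.23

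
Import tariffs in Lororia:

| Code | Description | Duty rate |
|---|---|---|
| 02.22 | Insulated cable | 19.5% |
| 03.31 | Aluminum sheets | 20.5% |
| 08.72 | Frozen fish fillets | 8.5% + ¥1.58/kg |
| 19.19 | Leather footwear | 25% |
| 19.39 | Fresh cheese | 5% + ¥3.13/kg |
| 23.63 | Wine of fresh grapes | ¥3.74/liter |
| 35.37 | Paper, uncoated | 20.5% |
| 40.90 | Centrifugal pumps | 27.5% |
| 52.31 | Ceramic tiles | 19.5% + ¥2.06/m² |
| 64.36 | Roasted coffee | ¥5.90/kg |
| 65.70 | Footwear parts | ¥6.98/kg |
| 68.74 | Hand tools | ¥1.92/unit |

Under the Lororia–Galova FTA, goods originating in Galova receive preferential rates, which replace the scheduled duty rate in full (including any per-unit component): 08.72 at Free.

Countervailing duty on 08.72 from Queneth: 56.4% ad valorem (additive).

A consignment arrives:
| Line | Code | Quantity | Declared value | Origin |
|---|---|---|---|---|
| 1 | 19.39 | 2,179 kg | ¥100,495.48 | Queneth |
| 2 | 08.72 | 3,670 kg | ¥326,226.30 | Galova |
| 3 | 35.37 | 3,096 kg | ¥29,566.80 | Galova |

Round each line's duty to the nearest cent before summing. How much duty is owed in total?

¥17,906.23

Line 1 (19.39, Queneth, 2,179 kg, ¥100,495.48):
Base rate for 19.39 is 5% + ¥3.13/kg.
Duty = ¥100,495.48 × 5% + 2,179 × ¥3.13 = ¥11,845.04.
Line 2 (08.72, Galova, 3,670 kg, ¥326,226.30):
Base rate for 08.72 is 8.5% + ¥1.58/kg.
Origin Galova qualifies under the Lororia–Galova agreement and 08.72 is covered: preferential rate Free applies instead.
The additional-duty order on 08.72 targets Queneth, not Galova; it does not apply.
Duty = ¥326,226.30 × 0% = ¥0.00.
Line 3 (35.37, Galova, 3,096 kg, ¥29,566.80):
Base rate for 35.37 is 20.5%.
Origin Galova is the FTA partner but 35.37 is not on the preference list; base rate stands.
Duty = ¥29,566.80 × 20.5% = ¥6,061.19.
Total = ¥11,845.04 + ¥0.00 + ¥6,061.19 = ¥17,906.23.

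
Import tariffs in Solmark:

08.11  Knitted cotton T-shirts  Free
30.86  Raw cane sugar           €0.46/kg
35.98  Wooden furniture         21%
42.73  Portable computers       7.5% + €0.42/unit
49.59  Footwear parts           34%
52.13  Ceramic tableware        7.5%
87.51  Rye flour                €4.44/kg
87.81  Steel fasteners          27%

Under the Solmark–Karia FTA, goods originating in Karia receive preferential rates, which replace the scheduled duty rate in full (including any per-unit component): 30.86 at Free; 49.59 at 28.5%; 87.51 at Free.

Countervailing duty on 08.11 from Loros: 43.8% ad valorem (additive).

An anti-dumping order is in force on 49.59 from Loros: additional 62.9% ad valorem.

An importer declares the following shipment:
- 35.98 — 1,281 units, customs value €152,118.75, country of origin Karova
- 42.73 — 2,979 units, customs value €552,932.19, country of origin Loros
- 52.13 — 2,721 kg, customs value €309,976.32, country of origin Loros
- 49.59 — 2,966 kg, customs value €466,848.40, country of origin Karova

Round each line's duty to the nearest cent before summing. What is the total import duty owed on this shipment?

€256,642.71

Line 1 (35.98, Karova, 1,281 units, €152,118.75):
Base rate for 35.98 is 21%.
Duty = €152,118.75 × 21% = €31,944.94.
Line 2 (42.73, Loros, 2,979 units, €552,932.19):
Base rate for 42.73 is 7.5% + €0.42/unit.
Duty = €552,932.19 × 7.5% + 2,979 × €0.42 = €42,721.09.
Line 3 (52.13, Loros, 2,721 kg, €309,976.32):
Base rate for 52.13 is 7.5%.
Duty = €309,976.32 × 7.5% = €23,248.22.
Line 4 (49.59, Karova, 2,966 kg, €466,848.40):
Base rate for 49.59 is 34%.
49.59 has an FTA preferential rate, but origin Karova is not Karia; base rate stands.
The additional-duty order on 49.59 targets Loros, not Karova; it does not apply.
Duty = €466,848.40 × 34% = €158,728.46.
Total = €31,944.94 + €42,721.09 + €23,248.22 + €158,728.46 = €256,642.71.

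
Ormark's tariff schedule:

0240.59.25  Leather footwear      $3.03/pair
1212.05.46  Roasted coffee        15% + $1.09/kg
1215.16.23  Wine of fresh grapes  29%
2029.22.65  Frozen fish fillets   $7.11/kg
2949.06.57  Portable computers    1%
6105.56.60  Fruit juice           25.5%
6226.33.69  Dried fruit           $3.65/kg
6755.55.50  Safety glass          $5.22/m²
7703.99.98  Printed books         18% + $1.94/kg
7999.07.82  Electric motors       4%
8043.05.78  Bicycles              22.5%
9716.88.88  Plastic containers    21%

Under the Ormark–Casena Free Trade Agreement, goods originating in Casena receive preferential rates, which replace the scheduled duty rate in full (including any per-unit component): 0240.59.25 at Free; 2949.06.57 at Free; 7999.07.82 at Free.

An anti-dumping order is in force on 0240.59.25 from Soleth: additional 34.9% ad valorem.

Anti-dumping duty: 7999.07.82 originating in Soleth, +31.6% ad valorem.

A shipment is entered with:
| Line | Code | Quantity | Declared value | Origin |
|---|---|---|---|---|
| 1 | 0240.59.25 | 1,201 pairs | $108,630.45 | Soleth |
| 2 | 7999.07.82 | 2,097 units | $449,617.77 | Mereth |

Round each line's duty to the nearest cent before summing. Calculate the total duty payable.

Line 1 (0240.59.25, Soleth, 1,201 pairs, $108,630.45):
Base rate for 0240.59.25 is $3.03/pair.
0240.59.25 has an FTA preferential rate, but origin Soleth is not Casena; base rate stands.
Additional duty on 0240.59.25 from Soleth: +34.9% ad valorem. Applied ad valorem rate = 34.9%.
Duty = $108,630.45 × 34.9% + 1,201 × $3.03 = $41,551.06.
Line 2 (7999.07.82, Mereth, 2,097 units, $449,617.77):
Base rate for 7999.07.82 is 4%.
7999.07.82 has an FTA preferential rate, but origin Mereth is not Casena; base rate stands.
The additional-duty order on 7999.07.82 targets Soleth, not Mereth; it does not apply.
Duty = $449,617.77 × 4% = $17,984.71.
Total = $41,551.06 + $17,984.71 = $59,535.77.

$59,535.77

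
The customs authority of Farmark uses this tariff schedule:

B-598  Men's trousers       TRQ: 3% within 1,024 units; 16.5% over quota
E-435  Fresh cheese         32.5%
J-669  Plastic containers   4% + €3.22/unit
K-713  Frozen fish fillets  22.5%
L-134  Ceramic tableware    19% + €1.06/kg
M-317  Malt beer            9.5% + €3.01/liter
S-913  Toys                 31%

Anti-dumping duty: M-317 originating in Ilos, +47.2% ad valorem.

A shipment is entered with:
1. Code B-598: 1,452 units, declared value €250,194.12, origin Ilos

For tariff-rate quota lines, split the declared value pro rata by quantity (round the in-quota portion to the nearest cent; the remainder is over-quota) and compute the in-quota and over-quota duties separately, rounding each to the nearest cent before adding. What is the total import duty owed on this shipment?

Line 1 (B-598, Ilos, 1,452 units, €250,194.12):
Code B-598 is under a tariff-rate quota (threshold 1,024 units). In-quota: 1,024 units at 3%; over-quota: 428 units at 16.5%.
Pro-rata value split: in-quota = €250,194.12 × 1,024/1,452 = €176,445.44; over-quota = €250,194.12 − €176,445.44 = €73,748.68.
In-quota duty = €176,445.44 × 3% = €5,293.36. Over-quota duty = €73,748.68 × 16.5% = €12,168.53.
Line duty = €5,293.36 + €12,168.53 = €17,461.89.

€17,461.89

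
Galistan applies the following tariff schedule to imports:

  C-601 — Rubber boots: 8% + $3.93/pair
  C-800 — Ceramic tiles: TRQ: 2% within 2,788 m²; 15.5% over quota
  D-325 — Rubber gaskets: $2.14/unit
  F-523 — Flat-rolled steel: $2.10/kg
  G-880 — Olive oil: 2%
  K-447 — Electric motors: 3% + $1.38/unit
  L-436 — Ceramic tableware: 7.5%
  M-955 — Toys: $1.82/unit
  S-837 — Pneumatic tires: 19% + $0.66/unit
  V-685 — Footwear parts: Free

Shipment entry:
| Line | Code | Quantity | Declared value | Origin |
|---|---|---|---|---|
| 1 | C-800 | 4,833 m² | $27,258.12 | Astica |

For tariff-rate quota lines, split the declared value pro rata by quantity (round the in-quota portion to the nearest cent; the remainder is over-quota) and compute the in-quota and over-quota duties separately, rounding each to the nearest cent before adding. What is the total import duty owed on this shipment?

Line 1 (C-800, Astica, 4,833 m², $27,258.12):
Code C-800 is under a tariff-rate quota (threshold 2,788 m²). In-quota: 2,788 m² at 2%; over-quota: 2,045 m² at 15.5%.
Pro-rata value split: in-quota = $27,258.12 × 2,788/4,833 = $15,724.32; over-quota = $27,258.12 − $15,724.32 = $11,533.80.
In-quota duty = $15,724.32 × 2% = $314.49. Over-quota duty = $11,533.80 × 15.5% = $1,787.74.
Line duty = $314.49 + $1,787.74 = $2,102.23.

$2,102.23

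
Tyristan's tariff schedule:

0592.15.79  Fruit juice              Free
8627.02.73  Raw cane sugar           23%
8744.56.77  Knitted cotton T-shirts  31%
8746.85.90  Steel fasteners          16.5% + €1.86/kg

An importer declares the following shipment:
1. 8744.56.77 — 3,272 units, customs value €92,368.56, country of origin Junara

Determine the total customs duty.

Line 1 (8744.56.77, Junara, 3,272 units, €92,368.56):
Base rate for 8744.56.77 is 31%.
Duty = €92,368.56 × 31% = €28,634.25.

€28,634.25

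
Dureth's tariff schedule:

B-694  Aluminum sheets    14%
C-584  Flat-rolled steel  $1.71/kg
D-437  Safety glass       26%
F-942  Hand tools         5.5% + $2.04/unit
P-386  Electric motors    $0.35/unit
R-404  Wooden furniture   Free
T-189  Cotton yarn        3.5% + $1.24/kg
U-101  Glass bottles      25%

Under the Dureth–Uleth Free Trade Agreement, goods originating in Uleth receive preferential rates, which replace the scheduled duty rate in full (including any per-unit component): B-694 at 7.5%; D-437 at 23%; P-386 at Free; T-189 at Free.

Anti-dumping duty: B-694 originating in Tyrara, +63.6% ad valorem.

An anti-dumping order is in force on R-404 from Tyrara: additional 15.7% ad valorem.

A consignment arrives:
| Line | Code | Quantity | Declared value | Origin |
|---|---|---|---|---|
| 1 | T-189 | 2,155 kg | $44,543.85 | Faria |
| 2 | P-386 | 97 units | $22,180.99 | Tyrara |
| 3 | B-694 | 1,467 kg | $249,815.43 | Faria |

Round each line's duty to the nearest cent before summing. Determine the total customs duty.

Line 1 (T-189, Faria, 2,155 kg, $44,543.85):
Base rate for T-189 is 3.5% + $1.24/kg.
T-189 has an FTA preferential rate, but origin Faria is not Uleth; base rate stands.
Duty = $44,543.85 × 3.5% + 2,155 × $1.24 = $4,231.23.
Line 2 (P-386, Tyrara, 97 units, $22,180.99):
Base rate for P-386 is $0.35/unit.
P-386 has an FTA preferential rate, but origin Tyrara is not Uleth; base rate stands.
Duty = 97 × $0.35 = $33.95.
Line 3 (B-694, Faria, 1,467 kg, $249,815.43):
Base rate for B-694 is 14%.
B-694 has an FTA preferential rate, but origin Faria is not Uleth; base rate stands.
The additional-duty order on B-694 targets Tyrara, not Faria; it does not apply.
Duty = $249,815.43 × 14% = $34,974.16.
Total = $4,231.23 + $33.95 + $34,974.16 = $39,239.34.

$39,239.34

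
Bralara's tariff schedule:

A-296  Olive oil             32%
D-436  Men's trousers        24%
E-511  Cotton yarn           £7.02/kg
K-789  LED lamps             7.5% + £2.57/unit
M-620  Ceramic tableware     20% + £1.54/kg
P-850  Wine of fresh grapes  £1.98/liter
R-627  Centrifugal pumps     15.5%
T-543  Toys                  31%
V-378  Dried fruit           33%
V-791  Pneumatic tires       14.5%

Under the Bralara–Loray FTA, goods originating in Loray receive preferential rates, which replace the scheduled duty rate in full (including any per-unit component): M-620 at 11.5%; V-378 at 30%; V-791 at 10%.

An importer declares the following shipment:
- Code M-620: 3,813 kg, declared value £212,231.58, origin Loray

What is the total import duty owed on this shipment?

Line 1 (M-620, Loray, 3,813 kg, £212,231.58):
Base rate for M-620 is 20% + £1.54/kg.
Origin Loray qualifies under the Bralara–Loray agreement and M-620 is covered: preferential rate 11.5% applies instead.
Duty = £212,231.58 × 11.5% = £24,406.63.

£24,406.63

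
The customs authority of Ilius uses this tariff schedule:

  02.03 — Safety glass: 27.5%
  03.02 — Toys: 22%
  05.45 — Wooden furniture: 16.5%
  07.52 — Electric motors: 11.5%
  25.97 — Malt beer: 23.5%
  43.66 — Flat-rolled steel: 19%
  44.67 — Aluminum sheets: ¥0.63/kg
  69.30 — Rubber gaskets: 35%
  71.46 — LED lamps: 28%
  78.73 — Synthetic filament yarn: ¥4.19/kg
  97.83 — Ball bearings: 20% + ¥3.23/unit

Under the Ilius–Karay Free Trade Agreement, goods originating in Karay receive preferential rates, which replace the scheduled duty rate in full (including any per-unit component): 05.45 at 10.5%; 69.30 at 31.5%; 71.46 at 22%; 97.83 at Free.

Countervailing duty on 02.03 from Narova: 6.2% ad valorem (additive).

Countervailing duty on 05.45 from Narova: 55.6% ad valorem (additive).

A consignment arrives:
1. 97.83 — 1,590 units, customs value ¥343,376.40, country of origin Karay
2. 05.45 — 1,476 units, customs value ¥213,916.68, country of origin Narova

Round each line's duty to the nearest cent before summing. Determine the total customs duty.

Line 1 (97.83, Karay, 1,590 units, ¥343,376.40):
Base rate for 97.83 is 20% + ¥3.23/unit.
Origin Karay qualifies under the Ilius–Karay agreement and 97.83 is covered: preferential rate Free applies instead.
Duty = ¥343,376.40 × 0% = ¥0.00.
Line 2 (05.45, Narova, 1,476 units, ¥213,916.68):
Base rate for 05.45 is 16.5%.
05.45 has an FTA preferential rate, but origin Narova is not Karay; base rate stands.
Additional duty on 05.45 from Narova: +55.6%. Applied ad valorem rate: 16.5% + 55.6% = 72.1%.
Duty = ¥213,916.68 × 72.1% = ¥154,233.93.
Total = ¥0.00 + ¥154,233.93 = ¥154,233.93.

¥154,233.93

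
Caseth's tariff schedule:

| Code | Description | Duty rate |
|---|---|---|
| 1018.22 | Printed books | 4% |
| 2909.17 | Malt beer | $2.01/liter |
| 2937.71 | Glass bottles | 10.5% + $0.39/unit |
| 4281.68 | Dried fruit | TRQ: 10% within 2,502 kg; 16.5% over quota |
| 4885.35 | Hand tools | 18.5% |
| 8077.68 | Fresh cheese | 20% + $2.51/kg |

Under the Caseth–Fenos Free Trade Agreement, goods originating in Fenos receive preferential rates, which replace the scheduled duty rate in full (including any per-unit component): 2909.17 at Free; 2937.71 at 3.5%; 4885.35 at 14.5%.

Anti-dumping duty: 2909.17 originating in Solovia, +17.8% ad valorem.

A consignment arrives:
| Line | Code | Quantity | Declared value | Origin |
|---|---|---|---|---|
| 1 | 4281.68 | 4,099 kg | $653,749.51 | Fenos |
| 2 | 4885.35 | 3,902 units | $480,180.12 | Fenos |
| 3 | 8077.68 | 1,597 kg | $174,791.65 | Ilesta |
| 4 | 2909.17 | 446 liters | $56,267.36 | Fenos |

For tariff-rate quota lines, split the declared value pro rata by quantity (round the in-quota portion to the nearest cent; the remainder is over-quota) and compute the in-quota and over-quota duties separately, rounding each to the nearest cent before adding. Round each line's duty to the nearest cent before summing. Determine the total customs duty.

Line 1 (4281.68, Fenos, 4,099 kg, $653,749.51):
Code 4281.68 is under a tariff-rate quota (threshold 2,502 kg). In-quota: 2,502 kg at 10%; over-quota: 1,597 kg at 16.5%.
Pro-rata value split: in-quota = $653,749.51 × 2,502/4,099 = $399,043.98; over-quota = $653,749.51 − $399,043.98 = $254,705.53.
In-quota duty = $399,043.98 × 10% = $39,904.40. Over-quota duty = $254,705.53 × 16.5% = $42,026.41.
Line duty = $39,904.40 + $42,026.41 = $81,930.81.
Line 2 (4885.35, Fenos, 3,902 units, $480,180.12):
Base rate for 4885.35 is 18.5%.
Origin Fenos qualifies under the Caseth–Fenos agreement and 4885.35 is covered: preferential rate 14.5% applies instead.
Duty = $480,180.12 × 14.5% = $69,626.12.
Line 3 (8077.68, Ilesta, 1,597 kg, $174,791.65):
Base rate for 8077.68 is 20% + $2.51/kg.
Duty = $174,791.65 × 20% + 1,597 × $2.51 = $38,966.80.
Line 4 (2909.17, Fenos, 446 liters, $56,267.36):
Base rate for 2909.17 is $2.01/liter.
Origin Fenos qualifies under the Caseth–Fenos agreement and 2909.17 is covered: preferential rate Free applies instead.
The additional-duty order on 2909.17 targets Solovia, not Fenos; it does not apply.
Duty = $56,267.36 × 0% = $0.00.
Total = $81,930.81 + $69,626.12 + $38,966.80 + $0.00 = $190,523.73.

$190,523.73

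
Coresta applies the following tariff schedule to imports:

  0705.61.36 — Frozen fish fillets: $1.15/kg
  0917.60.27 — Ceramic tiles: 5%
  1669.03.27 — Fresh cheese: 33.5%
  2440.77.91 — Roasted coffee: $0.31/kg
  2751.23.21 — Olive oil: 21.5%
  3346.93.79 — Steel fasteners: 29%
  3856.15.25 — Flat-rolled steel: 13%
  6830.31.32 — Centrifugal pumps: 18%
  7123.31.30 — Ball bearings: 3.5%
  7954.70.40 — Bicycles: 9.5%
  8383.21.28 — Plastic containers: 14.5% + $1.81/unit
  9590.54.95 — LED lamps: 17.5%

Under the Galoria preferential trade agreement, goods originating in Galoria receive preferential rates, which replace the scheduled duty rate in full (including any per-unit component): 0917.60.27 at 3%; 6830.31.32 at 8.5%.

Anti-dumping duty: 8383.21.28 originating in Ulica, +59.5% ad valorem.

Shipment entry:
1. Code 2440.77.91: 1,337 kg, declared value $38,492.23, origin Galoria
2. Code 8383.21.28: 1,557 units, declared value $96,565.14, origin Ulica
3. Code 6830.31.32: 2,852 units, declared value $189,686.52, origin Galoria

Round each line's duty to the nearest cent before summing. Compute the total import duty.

$90,814.19

Line 1 (2440.77.91, Galoria, 1,337 kg, $38,492.23):
Base rate for 2440.77.91 is $0.31/kg.
Origin Galoria is the FTA partner but 2440.77.91 is not on the preference list; base rate stands.
Duty = 1,337 × $0.31 = $414.47.
Line 2 (8383.21.28, Ulica, 1,557 units, $96,565.14):
Base rate for 8383.21.28 is 14.5% + $1.81/unit.
Additional duty on 8383.21.28 from Ulica: +59.5%. Applied ad valorem rate: 14.5% + 59.5% = 74%.
Duty = $96,565.14 × 74% + 1,557 × $1.81 = $74,276.37.
Line 3 (6830.31.32, Galoria, 2,852 units, $189,686.52):
Base rate for 6830.31.32 is 18%.
Origin Galoria qualifies under the Coresta–Galoria agreement and 6830.31.32 is covered: preferential rate 8.5% applies instead.
Duty = $189,686.52 × 8.5% = $16,123.35.
Total = $414.47 + $74,276.37 + $16,123.35 = $90,814.19.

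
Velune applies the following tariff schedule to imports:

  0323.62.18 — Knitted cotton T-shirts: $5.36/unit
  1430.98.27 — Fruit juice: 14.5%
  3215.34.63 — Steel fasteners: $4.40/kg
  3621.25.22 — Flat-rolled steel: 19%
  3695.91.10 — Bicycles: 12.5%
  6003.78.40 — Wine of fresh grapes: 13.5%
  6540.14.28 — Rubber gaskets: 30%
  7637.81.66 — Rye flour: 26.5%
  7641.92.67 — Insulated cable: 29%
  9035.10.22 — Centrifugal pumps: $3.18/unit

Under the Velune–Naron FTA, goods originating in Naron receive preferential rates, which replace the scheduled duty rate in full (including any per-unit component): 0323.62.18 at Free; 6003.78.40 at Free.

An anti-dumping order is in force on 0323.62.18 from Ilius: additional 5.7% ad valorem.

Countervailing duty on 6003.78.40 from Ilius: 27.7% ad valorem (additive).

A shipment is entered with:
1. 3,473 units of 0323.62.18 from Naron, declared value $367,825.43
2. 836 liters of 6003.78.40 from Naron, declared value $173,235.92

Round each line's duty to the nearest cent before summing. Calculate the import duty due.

Line 1 (0323.62.18, Naron, 3,473 units, $367,825.43):
Base rate for 0323.62.18 is $5.36/unit.
Origin Naron qualifies under the Velune–Naron agreement and 0323.62.18 is covered: preferential rate Free applies instead.
The additional-duty order on 0323.62.18 targets Ilius, not Naron; it does not apply.
Duty = $367,825.43 × 0% = $0.00.
Line 2 (6003.78.40, Naron, 836 liters, $173,235.92):
Base rate for 6003.78.40 is 13.5%.
Origin Naron qualifies under the Velune–Naron agreement and 6003.78.40 is covered: preferential rate Free applies instead.
The additional-duty order on 6003.78.40 targets Ilius, not Naron; it does not apply.
Duty = $173,235.92 × 0% = $0.00.
Total = $0.00 + $0.00 = $0.00.

$0.00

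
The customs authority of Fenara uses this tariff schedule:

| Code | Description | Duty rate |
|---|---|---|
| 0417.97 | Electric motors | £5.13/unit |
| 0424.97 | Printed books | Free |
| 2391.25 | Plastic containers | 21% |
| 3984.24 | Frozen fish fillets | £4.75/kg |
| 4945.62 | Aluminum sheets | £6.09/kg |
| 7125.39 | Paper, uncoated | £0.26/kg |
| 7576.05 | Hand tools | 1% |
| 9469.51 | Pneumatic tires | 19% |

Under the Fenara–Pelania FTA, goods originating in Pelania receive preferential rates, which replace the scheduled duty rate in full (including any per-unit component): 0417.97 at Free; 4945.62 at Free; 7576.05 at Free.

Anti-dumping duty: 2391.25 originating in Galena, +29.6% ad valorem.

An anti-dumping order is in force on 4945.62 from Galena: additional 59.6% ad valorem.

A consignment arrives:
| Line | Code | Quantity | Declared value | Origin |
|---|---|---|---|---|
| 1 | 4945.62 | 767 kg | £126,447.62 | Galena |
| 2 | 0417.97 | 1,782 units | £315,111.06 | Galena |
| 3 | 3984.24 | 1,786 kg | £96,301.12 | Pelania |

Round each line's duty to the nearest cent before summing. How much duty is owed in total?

£97,658.97

Line 1 (4945.62, Galena, 767 kg, £126,447.62):
Base rate for 4945.62 is £6.09/kg.
4945.62 has an FTA preferential rate, but origin Galena is not Pelania; base rate stands.
Additional duty on 4945.62 from Galena: +59.6% ad valorem. Applied ad valorem rate = 59.6%.
Duty = £126,447.62 × 59.6% + 767 × £6.09 = £80,033.81.
Line 2 (0417.97, Galena, 1,782 units, £315,111.06):
Base rate for 0417.97 is £5.13/unit.
0417.97 has an FTA preferential rate, but origin Galena is not Pelania; base rate stands.
Duty = 1,782 × £5.13 = £9,141.66.
Line 3 (3984.24, Pelania, 1,786 kg, £96,301.12):
Base rate for 3984.24 is £4.75/kg.
Origin Pelania is the FTA partner but 3984.24 is not on the preference list; base rate stands.
Duty = 1,786 × £4.75 = £8,483.50.
Total = £80,033.81 + £9,141.66 + £8,483.50 = £97,658.97.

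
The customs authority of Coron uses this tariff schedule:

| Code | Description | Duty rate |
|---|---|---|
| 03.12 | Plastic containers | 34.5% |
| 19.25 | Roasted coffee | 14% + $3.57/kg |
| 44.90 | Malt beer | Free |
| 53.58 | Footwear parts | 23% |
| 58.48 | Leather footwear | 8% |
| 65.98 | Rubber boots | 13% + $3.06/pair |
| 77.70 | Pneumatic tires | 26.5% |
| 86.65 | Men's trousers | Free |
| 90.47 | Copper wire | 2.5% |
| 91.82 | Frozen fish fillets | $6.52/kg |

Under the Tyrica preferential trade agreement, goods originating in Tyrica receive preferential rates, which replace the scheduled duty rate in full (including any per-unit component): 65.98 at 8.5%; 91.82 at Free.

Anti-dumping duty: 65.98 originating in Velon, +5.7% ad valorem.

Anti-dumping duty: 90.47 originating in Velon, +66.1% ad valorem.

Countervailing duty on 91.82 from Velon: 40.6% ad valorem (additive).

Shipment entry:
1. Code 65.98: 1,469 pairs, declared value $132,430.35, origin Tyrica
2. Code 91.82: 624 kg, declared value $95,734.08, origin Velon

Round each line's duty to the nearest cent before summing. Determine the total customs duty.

$54,193.10

Line 1 (65.98, Tyrica, 1,469 pairs, $132,430.35):
Base rate for 65.98 is 13% + $3.06/pair.
Origin Tyrica qualifies under the Coron–Tyrica agreement and 65.98 is covered: preferential rate 8.5% applies instead.
The additional-duty order on 65.98 targets Velon, not Tyrica; it does not apply.
Duty = $132,430.35 × 8.5% = $11,256.58.
Line 2 (91.82, Velon, 624 kg, $95,734.08):
Base rate for 91.82 is $6.52/kg.
91.82 has an FTA preferential rate, but origin Velon is not Tyrica; base rate stands.
Additional duty on 91.82 from Velon: +40.6% ad valorem. Applied ad valorem rate = 40.6%.
Duty = $95,734.08 × 40.6% + 624 × $6.52 = $42,936.52.
Total = $11,256.58 + $42,936.52 = $54,193.10.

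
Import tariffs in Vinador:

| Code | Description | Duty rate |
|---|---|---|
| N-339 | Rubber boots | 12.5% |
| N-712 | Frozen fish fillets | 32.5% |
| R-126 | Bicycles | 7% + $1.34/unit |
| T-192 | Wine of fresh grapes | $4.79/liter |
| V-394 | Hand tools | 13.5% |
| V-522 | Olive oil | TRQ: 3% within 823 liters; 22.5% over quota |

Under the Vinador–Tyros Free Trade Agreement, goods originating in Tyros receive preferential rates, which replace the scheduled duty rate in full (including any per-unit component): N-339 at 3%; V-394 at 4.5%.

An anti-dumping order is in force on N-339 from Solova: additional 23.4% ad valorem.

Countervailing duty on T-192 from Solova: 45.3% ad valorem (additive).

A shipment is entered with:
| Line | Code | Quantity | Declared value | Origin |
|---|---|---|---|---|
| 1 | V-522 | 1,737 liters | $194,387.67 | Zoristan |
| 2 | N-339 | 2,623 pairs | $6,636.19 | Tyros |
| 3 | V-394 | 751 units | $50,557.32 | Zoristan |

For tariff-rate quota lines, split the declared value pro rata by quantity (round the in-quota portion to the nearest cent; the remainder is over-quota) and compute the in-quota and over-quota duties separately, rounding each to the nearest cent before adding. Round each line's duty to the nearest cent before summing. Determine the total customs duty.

Line 1 (V-522, Zoristan, 1,737 liters, $194,387.67):
Code V-522 is under a tariff-rate quota (threshold 823 liters). In-quota: 823 liters at 3%; over-quota: 914 liters at 22.5%.
Pro-rata value split: in-quota = $194,387.67 × 823/1,737 = $92,101.93; over-quota = $194,387.67 − $92,101.93 = $102,285.74.
In-quota duty = $92,101.93 × 3% = $2,763.06. Over-quota duty = $102,285.74 × 22.5% = $23,014.29.
Line duty = $2,763.06 + $23,014.29 = $25,777.35.
Line 2 (N-339, Tyros, 2,623 pairs, $6,636.19):
Base rate for N-339 is 12.5%.
Origin Tyros qualifies under the Vinador–Tyros agreement and N-339 is covered: preferential rate 3% applies instead.
The additional-duty order on N-339 targets Solova, not Tyros; it does not apply.
Duty = $6,636.19 × 3% = $199.09.
Line 3 (V-394, Zoristan, 751 units, $50,557.32):
Base rate for V-394 is 13.5%.
V-394 has an FTA preferential rate, but origin Zoristan is not Tyros; base rate stands.
Duty = $50,557.32 × 13.5% = $6,825.24.
Total = $25,777.35 + $199.09 + $6,825.24 = $32,801.68.

$32,801.68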